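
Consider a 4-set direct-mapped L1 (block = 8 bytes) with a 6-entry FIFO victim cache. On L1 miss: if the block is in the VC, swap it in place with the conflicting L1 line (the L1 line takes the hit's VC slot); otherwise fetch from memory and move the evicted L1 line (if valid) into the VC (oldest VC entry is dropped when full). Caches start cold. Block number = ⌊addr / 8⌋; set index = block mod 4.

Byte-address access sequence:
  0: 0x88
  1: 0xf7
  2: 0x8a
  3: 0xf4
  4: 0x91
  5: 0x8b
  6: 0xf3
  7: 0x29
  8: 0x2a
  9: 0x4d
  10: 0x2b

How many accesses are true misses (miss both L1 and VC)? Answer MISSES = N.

MISSES = 5

#0 0x88→b17/s1 MISS; vc=[]
#1 0xf7→b30/s2 MISS; vc=[]
#2 0x8a→b17/s1 L1-HIT; vc=[]
#3 0xf4→b30/s2 L1-HIT; vc=[]
#4 0x91→b18/s2 MISS; vc=[30]
#5 0x8b→b17/s1 L1-HIT; vc=[30]
#6 0xf3→b30/s2 VC-HIT; vc=[18]
#7 0x29→b5/s1 MISS; vc=[18,17]
#8 0x2a→b5/s1 L1-HIT; vc=[18,17]
#9 0x4d→b9/s1 MISS; vc=[18,17,5]
#10 0x2b→b5/s1 VC-HIT; vc=[18,17,9]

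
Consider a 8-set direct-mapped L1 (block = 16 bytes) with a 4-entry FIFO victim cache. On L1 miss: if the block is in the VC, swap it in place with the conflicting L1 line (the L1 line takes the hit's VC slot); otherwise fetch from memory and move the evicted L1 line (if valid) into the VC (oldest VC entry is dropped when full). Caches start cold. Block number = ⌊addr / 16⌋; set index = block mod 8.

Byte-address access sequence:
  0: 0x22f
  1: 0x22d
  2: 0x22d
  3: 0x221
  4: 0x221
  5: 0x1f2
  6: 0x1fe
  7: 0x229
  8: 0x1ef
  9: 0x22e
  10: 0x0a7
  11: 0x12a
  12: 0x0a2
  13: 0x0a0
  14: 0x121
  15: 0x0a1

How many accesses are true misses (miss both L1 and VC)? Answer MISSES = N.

0: 0x22f (blk 34, set 2) → MISS  vc=[]
1: 0x22d (blk 34, set 2) → L1-HIT  vc=[]
2: 0x22d (blk 34, set 2) → L1-HIT  vc=[]
3: 0x221 (blk 34, set 2) → L1-HIT  vc=[]
4: 0x221 (blk 34, set 2) → L1-HIT  vc=[]
5: 0x1f2 (blk 31, set 7) → MISS  vc=[]
6: 0x1fe (blk 31, set 7) → L1-HIT  vc=[]
7: 0x229 (blk 34, set 2) → L1-HIT  vc=[]
8: 0x1ef (blk 30, set 6) → MISS  vc=[]
9: 0x22e (blk 34, set 2) → L1-HIT  vc=[]
10: 0xa7 (blk 10, set 2) → MISS  vc=[34]
11: 0x12a (blk 18, set 2) → MISS  vc=[34, 10]
12: 0xa2 (blk 10, set 2) → VC-HIT  vc=[34, 18]
13: 0xa0 (blk 10, set 2) → L1-HIT  vc=[34, 18]
14: 0x121 (blk 18, set 2) → VC-HIT  vc=[34, 10]
15: 0xa1 (blk 10, set 2) → VC-HIT  vc=[34, 18]

MISSES = 5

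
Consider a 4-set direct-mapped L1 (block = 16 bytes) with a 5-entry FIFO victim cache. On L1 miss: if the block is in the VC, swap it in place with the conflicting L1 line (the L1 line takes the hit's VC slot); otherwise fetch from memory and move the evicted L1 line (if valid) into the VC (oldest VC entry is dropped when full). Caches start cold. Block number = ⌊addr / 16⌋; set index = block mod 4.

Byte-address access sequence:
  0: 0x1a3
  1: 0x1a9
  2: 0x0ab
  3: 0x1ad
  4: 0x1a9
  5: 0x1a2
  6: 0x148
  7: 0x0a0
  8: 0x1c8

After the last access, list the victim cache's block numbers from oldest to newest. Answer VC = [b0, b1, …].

  [0] addr=0x1a3 blk=26 s=2: MISS | VC []
  [1] addr=0x1a9 blk=26 s=2: L1-HIT | VC []
  [2] addr=0xab blk=10 s=2: MISS | VC [26]
  [3] addr=0x1ad blk=26 s=2: VC-HIT | VC [10]
  [4] addr=0x1a9 blk=26 s=2: L1-HIT | VC [10]
  [5] addr=0x1a2 blk=26 s=2: L1-HIT | VC [10]
  [6] addr=0x148 blk=20 s=0: MISS | VC [10]
  [7] addr=0xa0 blk=10 s=2: VC-HIT | VC [26]
  [8] addr=0x1c8 blk=28 s=0: MISS | VC [26, 20]

VC = [26, 20]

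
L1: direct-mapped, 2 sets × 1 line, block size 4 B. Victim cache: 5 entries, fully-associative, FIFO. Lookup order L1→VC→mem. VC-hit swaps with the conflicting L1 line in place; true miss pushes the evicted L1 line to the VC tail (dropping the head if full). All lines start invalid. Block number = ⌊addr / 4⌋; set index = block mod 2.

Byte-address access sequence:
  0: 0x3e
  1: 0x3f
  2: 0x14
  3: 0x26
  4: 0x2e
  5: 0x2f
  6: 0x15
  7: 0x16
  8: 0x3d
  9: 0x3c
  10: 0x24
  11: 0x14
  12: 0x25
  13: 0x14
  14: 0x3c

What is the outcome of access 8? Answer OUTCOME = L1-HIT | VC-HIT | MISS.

OUTCOME = VC-HIT

#0 0x3e→b15/s1 MISS; vc=[]
#1 0x3f→b15/s1 L1-HIT; vc=[]
#2 0x14→b5/s1 MISS; vc=[15]
#3 0x26→b9/s1 MISS; vc=[15,5]
#4 0x2e→b11/s1 MISS; vc=[15,5,9]
#5 0x2f→b11/s1 L1-HIT; vc=[15,5,9]
#6 0x15→b5/s1 VC-HIT; vc=[15,11,9]
#7 0x16→b5/s1 L1-HIT; vc=[15,11,9]
#8 0x3d→b15/s1 VC-HIT; vc=[5,11,9]
#9 0x3c→b15/s1 L1-HIT; vc=[5,11,9]
#10 0x24→b9/s1 VC-HIT; vc=[5,11,15]
#11 0x14→b5/s1 VC-HIT; vc=[9,11,15]
#12 0x25→b9/s1 VC-HIT; vc=[5,11,15]
#13 0x14→b5/s1 VC-HIT; vc=[9,11,15]
#14 0x3c→b15/s1 VC-HIT; vc=[9,11,5]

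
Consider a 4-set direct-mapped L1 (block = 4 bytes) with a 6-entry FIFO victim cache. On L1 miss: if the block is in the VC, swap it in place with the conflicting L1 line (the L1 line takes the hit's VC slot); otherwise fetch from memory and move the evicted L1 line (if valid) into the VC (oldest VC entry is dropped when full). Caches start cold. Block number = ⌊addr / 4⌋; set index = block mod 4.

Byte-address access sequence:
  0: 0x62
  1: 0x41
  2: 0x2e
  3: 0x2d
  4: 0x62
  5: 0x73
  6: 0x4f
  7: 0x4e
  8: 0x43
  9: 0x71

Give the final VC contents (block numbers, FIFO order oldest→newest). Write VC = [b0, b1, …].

VC = [16, 24, 11]

  [0] addr=0x62 blk=24 s=0: MISS | VC []
  [1] addr=0x41 blk=16 s=0: MISS | VC [24]
  [2] addr=0x2e blk=11 s=3: MISS | VC [24]
  [3] addr=0x2d blk=11 s=3: L1-HIT | VC [24]
  [4] addr=0x62 blk=24 s=0: VC-HIT | VC [16]
  [5] addr=0x73 blk=28 s=0: MISS | VC [16, 24]
  [6] addr=0x4f blk=19 s=3: MISS | VC [16, 24, 11]
  [7] addr=0x4e blk=19 s=3: L1-HIT | VC [16, 24, 11]
  [8] addr=0x43 blk=16 s=0: VC-HIT | VC [28, 24, 11]
  [9] addr=0x71 blk=28 s=0: VC-HIT | VC [16, 24, 11]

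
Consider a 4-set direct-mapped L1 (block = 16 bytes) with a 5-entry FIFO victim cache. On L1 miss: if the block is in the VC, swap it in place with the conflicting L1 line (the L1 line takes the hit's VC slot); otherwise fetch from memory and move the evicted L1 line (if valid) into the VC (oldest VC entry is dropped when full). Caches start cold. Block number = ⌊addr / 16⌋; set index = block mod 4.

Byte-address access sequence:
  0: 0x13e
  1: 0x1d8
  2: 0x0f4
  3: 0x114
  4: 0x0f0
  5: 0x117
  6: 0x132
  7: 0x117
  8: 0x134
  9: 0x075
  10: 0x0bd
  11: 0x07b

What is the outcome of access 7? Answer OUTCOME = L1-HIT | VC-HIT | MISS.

OUTCOME = L1-HIT

0: 0x13e (blk 19, set 3) → MISS  vc=[]
1: 0x1d8 (blk 29, set 1) → MISS  vc=[]
2: 0xf4 (blk 15, set 3) → MISS  vc=[19]
3: 0x114 (blk 17, set 1) → MISS  vc=[19, 29]
4: 0xf0 (blk 15, set 3) → L1-HIT  vc=[19, 29]
5: 0x117 (blk 17, set 1) → L1-HIT  vc=[19, 29]
6: 0x132 (blk 19, set 3) → VC-HIT  vc=[15, 29]
7: 0x117 (blk 17, set 1) → L1-HIT  vc=[15, 29]
8: 0x134 (blk 19, set 3) → L1-HIT  vc=[15, 29]
9: 0x75 (blk 7, set 3) → MISS  vc=[15, 29, 19]
10: 0xbd (blk 11, set 3) → MISS  vc=[15, 29, 19, 7]
11: 0x7b (blk 7, set 3) → VC-HIT  vc=[15, 29, 19, 11]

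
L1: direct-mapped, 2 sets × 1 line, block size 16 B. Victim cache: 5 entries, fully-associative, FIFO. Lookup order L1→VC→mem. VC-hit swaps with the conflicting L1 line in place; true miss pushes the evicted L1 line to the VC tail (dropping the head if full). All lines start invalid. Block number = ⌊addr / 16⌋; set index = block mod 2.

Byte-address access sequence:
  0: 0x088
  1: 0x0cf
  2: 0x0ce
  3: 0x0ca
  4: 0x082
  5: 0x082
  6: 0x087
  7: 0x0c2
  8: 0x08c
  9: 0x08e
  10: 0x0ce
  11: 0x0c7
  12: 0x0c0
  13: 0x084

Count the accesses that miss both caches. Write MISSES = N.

0: 0x88 (blk 8, set 0) → MISS  vc=[]
1: 0xcf (blk 12, set 0) → MISS  vc=[8]
2: 0xce (blk 12, set 0) → L1-HIT  vc=[8]
3: 0xca (blk 12, set 0) → L1-HIT  vc=[8]
4: 0x82 (blk 8, set 0) → VC-HIT  vc=[12]
5: 0x82 (blk 8, set 0) → L1-HIT  vc=[12]
6: 0x87 (blk 8, set 0) → L1-HIT  vc=[12]
7: 0xc2 (blk 12, set 0) → VC-HIT  vc=[8]
8: 0x8c (blk 8, set 0) → VC-HIT  vc=[12]
9: 0x8e (blk 8, set 0) → L1-HIT  vc=[12]
10: 0xce (blk 12, set 0) → VC-HIT  vc=[8]
11: 0xc7 (blk 12, set 0) → L1-HIT  vc=[8]
12: 0xc0 (blk 12, set 0) → L1-HIT  vc=[8]
13: 0x84 (blk 8, set 0) → VC-HIT  vc=[12]

MISSES = 2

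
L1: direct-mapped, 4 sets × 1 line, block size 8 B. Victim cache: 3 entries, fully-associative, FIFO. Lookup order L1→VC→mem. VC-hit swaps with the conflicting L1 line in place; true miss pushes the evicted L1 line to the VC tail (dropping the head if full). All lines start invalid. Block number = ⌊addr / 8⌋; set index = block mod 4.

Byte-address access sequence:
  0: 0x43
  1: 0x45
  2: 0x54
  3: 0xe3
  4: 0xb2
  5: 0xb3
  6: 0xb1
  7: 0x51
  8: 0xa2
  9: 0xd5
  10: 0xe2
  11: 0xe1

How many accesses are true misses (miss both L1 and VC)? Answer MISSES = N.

0: 0x43 (blk 8, set 0) → MISS  vc=[]
1: 0x45 (blk 8, set 0) → L1-HIT  vc=[]
2: 0x54 (blk 10, set 2) → MISS  vc=[]
3: 0xe3 (blk 28, set 0) → MISS  vc=[8]
4: 0xb2 (blk 22, set 2) → MISS  vc=[8, 10]
5: 0xb3 (blk 22, set 2) → L1-HIT  vc=[8, 10]
6: 0xb1 (blk 22, set 2) → L1-HIT  vc=[8, 10]
7: 0x51 (blk 10, set 2) → VC-HIT  vc=[8, 22]
8: 0xa2 (blk 20, set 0) → MISS  vc=[8, 22, 28]
9: 0xd5 (blk 26, set 2) → MISS  vc=[22, 28, 10]
10: 0xe2 (blk 28, set 0) → VC-HIT  vc=[22, 20, 10]
11: 0xe1 (blk 28, set 0) → L1-HIT  vc=[22, 20, 10]

MISSES = 6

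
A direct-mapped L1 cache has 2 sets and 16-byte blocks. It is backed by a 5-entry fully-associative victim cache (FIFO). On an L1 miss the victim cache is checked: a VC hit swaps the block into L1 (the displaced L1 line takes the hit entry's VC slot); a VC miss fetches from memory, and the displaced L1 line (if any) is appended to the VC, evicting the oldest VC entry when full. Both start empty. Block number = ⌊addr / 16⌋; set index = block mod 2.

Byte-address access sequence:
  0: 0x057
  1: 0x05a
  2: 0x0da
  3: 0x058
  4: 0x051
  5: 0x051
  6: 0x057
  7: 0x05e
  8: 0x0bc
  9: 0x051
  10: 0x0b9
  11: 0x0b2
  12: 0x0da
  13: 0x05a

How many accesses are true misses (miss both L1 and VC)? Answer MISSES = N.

#0 0x57→b5/s1 MISS; vc=[]
#1 0x5a→b5/s1 L1-HIT; vc=[]
#2 0xda→b13/s1 MISS; vc=[5]
#3 0x58→b5/s1 VC-HIT; vc=[13]
#4 0x51→b5/s1 L1-HIT; vc=[13]
#5 0x51→b5/s1 L1-HIT; vc=[13]
#6 0x57→b5/s1 L1-HIT; vc=[13]
#7 0x5e→b5/s1 L1-HIT; vc=[13]
#8 0xbc→b11/s1 MISS; vc=[13,5]
#9 0x51→b5/s1 VC-HIT; vc=[13,11]
#10 0xb9→b11/s1 VC-HIT; vc=[13,5]
#11 0xb2→b11/s1 L1-HIT; vc=[13,5]
#12 0xda→b13/s1 VC-HIT; vc=[11,5]
#13 0x5a→b5/s1 VC-HIT; vc=[11,13]

MISSES = 3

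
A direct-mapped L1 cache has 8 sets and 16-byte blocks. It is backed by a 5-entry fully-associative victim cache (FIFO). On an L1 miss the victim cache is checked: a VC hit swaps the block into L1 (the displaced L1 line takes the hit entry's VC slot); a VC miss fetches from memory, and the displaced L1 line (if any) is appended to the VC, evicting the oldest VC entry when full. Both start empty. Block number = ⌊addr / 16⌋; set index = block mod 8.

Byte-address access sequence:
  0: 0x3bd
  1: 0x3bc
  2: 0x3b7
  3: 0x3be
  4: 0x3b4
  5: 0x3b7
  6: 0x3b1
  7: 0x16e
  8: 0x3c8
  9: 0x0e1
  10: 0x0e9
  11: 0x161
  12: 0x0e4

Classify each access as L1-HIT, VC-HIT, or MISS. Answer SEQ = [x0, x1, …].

SEQ = [MISS, L1-HIT, L1-HIT, L1-HIT, L1-HIT, L1-HIT, L1-HIT, MISS, MISS, MISS, L1-HIT, VC-HIT, VC-HIT]

#0 0x3bd→b59/s3 MISS; vc=[]
#1 0x3bc→b59/s3 L1-HIT; vc=[]
#2 0x3b7→b59/s3 L1-HIT; vc=[]
#3 0x3be→b59/s3 L1-HIT; vc=[]
#4 0x3b4→b59/s3 L1-HIT; vc=[]
#5 0x3b7→b59/s3 L1-HIT; vc=[]
#6 0x3b1→b59/s3 L1-HIT; vc=[]
#7 0x16e→b22/s6 MISS; vc=[]
#8 0x3c8→b60/s4 MISS; vc=[]
#9 0xe1→b14/s6 MISS; vc=[22]
#10 0xe9→b14/s6 L1-HIT; vc=[22]
#11 0x161→b22/s6 VC-HIT; vc=[14]
#12 0xe4→b14/s6 VC-HIT; vc=[22]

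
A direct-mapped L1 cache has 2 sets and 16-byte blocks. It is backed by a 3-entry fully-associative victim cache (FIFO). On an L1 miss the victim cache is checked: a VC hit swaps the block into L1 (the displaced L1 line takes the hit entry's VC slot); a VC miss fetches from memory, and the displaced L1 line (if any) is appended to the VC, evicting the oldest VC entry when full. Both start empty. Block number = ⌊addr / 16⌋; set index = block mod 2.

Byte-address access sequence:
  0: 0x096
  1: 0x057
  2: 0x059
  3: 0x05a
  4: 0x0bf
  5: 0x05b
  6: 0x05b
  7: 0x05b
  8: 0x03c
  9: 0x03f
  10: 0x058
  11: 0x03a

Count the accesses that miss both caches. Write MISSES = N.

MISSES = 4

  [0] addr=0x96 blk=9 s=1: MISS | VC []
  [1] addr=0x57 blk=5 s=1: MISS | VC [9]
  [2] addr=0x59 blk=5 s=1: L1-HIT | VC [9]
  [3] addr=0x5a blk=5 s=1: L1-HIT | VC [9]
  [4] addr=0xbf blk=11 s=1: MISS | VC [9, 5]
  [5] addr=0x5b blk=5 s=1: VC-HIT | VC [9, 11]
  [6] addr=0x5b blk=5 s=1: L1-HIT | VC [9, 11]
  [7] addr=0x5b blk=5 s=1: L1-HIT | VC [9, 11]
  [8] addr=0x3c blk=3 s=1: MISS | VC [9, 11, 5]
  [9] addr=0x3f blk=3 s=1: L1-HIT | VC [9, 11, 5]
  [10] addr=0x58 blk=5 s=1: VC-HIT | VC [9, 11, 3]
  [11] addr=0x3a blk=3 s=1: VC-HIT | VC [9, 11, 5]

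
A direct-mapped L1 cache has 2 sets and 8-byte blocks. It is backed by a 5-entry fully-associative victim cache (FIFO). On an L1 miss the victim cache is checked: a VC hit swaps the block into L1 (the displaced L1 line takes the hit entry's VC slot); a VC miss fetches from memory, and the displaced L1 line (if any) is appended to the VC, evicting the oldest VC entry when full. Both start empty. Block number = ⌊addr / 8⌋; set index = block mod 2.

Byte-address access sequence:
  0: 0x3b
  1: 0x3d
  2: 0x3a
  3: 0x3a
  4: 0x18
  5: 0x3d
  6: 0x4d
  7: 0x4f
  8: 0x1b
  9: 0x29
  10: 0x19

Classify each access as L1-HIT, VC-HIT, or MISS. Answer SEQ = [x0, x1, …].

SEQ = [MISS, L1-HIT, L1-HIT, L1-HIT, MISS, VC-HIT, MISS, L1-HIT, VC-HIT, MISS, VC-HIT]

0: 0x3b (blk 7, set 1) → MISS  vc=[]
1: 0x3d (blk 7, set 1) → L1-HIT  vc=[]
2: 0x3a (blk 7, set 1) → L1-HIT  vc=[]
3: 0x3a (blk 7, set 1) → L1-HIT  vc=[]
4: 0x18 (blk 3, set 1) → MISS  vc=[7]
5: 0x3d (blk 7, set 1) → VC-HIT  vc=[3]
6: 0x4d (blk 9, set 1) → MISS  vc=[3, 7]
7: 0x4f (blk 9, set 1) → L1-HIT  vc=[3, 7]
8: 0x1b (blk 3, set 1) → VC-HIT  vc=[9, 7]
9: 0x29 (blk 5, set 1) → MISS  vc=[9, 7, 3]
10: 0x19 (blk 3, set 1) → VC-HIT  vc=[9, 7, 5]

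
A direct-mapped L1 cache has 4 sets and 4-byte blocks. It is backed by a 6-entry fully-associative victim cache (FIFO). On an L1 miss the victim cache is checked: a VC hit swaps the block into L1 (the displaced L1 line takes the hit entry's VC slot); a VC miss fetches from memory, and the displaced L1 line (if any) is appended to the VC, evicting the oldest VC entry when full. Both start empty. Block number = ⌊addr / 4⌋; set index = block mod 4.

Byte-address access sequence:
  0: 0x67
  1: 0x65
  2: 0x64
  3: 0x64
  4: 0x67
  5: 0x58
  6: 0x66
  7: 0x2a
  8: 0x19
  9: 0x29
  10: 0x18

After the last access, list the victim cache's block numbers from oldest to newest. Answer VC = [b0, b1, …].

0: 0x67 (blk 25, set 1) → MISS  vc=[]
1: 0x65 (blk 25, set 1) → L1-HIT  vc=[]
2: 0x64 (blk 25, set 1) → L1-HIT  vc=[]
3: 0x64 (blk 25, set 1) → L1-HIT  vc=[]
4: 0x67 (blk 25, set 1) → L1-HIT  vc=[]
5: 0x58 (blk 22, set 2) → MISS  vc=[]
6: 0x66 (blk 25, set 1) → L1-HIT  vc=[]
7: 0x2a (blk 10, set 2) → MISS  vc=[22]
8: 0x19 (blk 6, set 2) → MISS  vc=[22, 10]
9: 0x29 (blk 10, set 2) → VC-HIT  vc=[22, 6]
10: 0x18 (blk 6, set 2) → VC-HIT  vc=[22, 10]

VC = [22, 10]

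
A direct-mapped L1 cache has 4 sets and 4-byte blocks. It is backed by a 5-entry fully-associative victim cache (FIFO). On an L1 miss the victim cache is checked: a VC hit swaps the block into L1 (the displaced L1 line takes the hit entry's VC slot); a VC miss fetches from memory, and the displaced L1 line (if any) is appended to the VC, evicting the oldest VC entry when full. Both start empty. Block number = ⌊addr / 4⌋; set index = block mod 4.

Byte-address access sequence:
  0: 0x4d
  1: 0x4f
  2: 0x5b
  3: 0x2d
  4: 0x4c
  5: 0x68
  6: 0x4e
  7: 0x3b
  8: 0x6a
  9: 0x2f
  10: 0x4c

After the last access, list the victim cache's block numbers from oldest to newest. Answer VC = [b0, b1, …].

VC = [11, 22, 14]

  [0] addr=0x4d blk=19 s=3: MISS | VC []
  [1] addr=0x4f blk=19 s=3: L1-HIT | VC []
  [2] addr=0x5b blk=22 s=2: MISS | VC []
  [3] addr=0x2d blk=11 s=3: MISS | VC [19]
  [4] addr=0x4c blk=19 s=3: VC-HIT | VC [11]
  [5] addr=0x68 blk=26 s=2: MISS | VC [11, 22]
  [6] addr=0x4e blk=19 s=3: L1-HIT | VC [11, 22]
  [7] addr=0x3b blk=14 s=2: MISS | VC [11, 22, 26]
  [8] addr=0x6a blk=26 s=2: VC-HIT | VC [11, 22, 14]
  [9] addr=0x2f blk=11 s=3: VC-HIT | VC [19, 22, 14]
  [10] addr=0x4c blk=19 s=3: VC-HIT | VC [11, 22, 14]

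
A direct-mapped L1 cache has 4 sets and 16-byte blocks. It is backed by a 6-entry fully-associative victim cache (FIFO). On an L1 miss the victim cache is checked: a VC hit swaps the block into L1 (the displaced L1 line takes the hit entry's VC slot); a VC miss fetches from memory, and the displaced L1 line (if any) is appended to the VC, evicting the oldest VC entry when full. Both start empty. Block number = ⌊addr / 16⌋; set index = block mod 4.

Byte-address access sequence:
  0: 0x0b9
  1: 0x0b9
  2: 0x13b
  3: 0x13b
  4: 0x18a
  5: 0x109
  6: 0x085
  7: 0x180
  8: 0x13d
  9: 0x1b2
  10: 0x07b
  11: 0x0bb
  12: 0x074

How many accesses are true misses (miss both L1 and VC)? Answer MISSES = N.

MISSES = 7

#0 0xb9→b11/s3 MISS; vc=[]
#1 0xb9→b11/s3 L1-HIT; vc=[]
#2 0x13b→b19/s3 MISS; vc=[11]
#3 0x13b→b19/s3 L1-HIT; vc=[11]
#4 0x18a→b24/s0 MISS; vc=[11]
#5 0x109→b16/s0 MISS; vc=[11,24]
#6 0x85→b8/s0 MISS; vc=[11,24,16]
#7 0x180→b24/s0 VC-HIT; vc=[11,8,16]
#8 0x13d→b19/s3 L1-HIT; vc=[11,8,16]
#9 0x1b2→b27/s3 MISS; vc=[11,8,16,19]
#10 0x7b→b7/s3 MISS; vc=[11,8,16,19,27]
#11 0xbb→b11/s3 VC-HIT; vc=[7,8,16,19,27]
#12 0x74→b7/s3 VC-HIT; vc=[11,8,16,19,27]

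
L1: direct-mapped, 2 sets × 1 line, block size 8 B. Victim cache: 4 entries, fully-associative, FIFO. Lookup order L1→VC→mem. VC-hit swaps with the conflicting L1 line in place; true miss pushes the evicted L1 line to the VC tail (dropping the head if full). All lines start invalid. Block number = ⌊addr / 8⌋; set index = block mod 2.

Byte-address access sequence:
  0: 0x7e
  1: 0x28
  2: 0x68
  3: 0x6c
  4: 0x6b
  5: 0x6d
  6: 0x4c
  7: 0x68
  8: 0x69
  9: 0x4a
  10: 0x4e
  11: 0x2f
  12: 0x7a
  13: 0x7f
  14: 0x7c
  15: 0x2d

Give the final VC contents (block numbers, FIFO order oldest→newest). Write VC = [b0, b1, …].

VC = [15, 9, 13]

  [0] addr=0x7e blk=15 s=1: MISS | VC []
  [1] addr=0x28 blk=5 s=1: MISS | VC [15]
  [2] addr=0x68 blk=13 s=1: MISS | VC [15, 5]
  [3] addr=0x6c blk=13 s=1: L1-HIT | VC [15, 5]
  [4] addr=0x6b blk=13 s=1: L1-HIT | VC [15, 5]
  [5] addr=0x6d blk=13 s=1: L1-HIT | VC [15, 5]
  [6] addr=0x4c blk=9 s=1: MISS | VC [15, 5, 13]
  [7] addr=0x68 blk=13 s=1: VC-HIT | VC [15, 5, 9]
  [8] addr=0x69 blk=13 s=1: L1-HIT | VC [15, 5, 9]
  [9] addr=0x4a blk=9 s=1: VC-HIT | VC [15, 5, 13]
  [10] addr=0x4e blk=9 s=1: L1-HIT | VC [15, 5, 13]
  [11] addr=0x2f blk=5 s=1: VC-HIT | VC [15, 9, 13]
  [12] addr=0x7a blk=15 s=1: VC-HIT | VC [5, 9, 13]
  [13] addr=0x7f blk=15 s=1: L1-HIT | VC [5, 9, 13]
  [14] addr=0x7c blk=15 s=1: L1-HIT | VC [5, 9, 13]
  [15] addr=0x2d blk=5 s=1: VC-HIT | VC [15, 9, 13]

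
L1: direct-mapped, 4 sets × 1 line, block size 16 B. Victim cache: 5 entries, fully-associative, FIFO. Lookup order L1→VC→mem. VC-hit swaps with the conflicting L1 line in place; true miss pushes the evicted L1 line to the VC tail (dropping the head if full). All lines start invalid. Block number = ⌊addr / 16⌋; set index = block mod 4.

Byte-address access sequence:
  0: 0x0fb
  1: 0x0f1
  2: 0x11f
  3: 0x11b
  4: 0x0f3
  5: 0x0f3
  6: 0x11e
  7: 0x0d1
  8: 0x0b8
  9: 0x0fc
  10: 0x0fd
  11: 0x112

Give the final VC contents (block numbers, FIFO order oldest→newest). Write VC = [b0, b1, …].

#0 0xfb→b15/s3 MISS; vc=[]
#1 0xf1→b15/s3 L1-HIT; vc=[]
#2 0x11f→b17/s1 MISS; vc=[]
#3 0x11b→b17/s1 L1-HIT; vc=[]
#4 0xf3→b15/s3 L1-HIT; vc=[]
#5 0xf3→b15/s3 L1-HIT; vc=[]
#6 0x11e→b17/s1 L1-HIT; vc=[]
#7 0xd1→b13/s1 MISS; vc=[17]
#8 0xb8→b11/s3 MISS; vc=[17,15]
#9 0xfc→b15/s3 VC-HIT; vc=[17,11]
#10 0xfd→b15/s3 L1-HIT; vc=[17,11]
#11 0x112→b17/s1 VC-HIT; vc=[13,11]

VC = [13, 11]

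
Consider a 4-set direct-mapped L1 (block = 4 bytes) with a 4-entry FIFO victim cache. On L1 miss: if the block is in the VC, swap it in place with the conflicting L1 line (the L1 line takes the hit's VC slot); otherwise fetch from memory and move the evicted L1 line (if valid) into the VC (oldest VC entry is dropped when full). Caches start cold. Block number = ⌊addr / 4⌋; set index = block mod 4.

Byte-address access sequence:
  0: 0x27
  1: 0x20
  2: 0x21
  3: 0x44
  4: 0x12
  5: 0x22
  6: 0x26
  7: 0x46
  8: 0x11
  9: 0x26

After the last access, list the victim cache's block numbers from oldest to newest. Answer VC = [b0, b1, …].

VC = [17, 8]

  [0] addr=0x27 blk=9 s=1: MISS | VC []
  [1] addr=0x20 blk=8 s=0: MISS | VC []
  [2] addr=0x21 blk=8 s=0: L1-HIT | VC []
  [3] addr=0x44 blk=17 s=1: MISS | VC [9]
  [4] addr=0x12 blk=4 s=0: MISS | VC [9, 8]
  [5] addr=0x22 blk=8 s=0: VC-HIT | VC [9, 4]
  [6] addr=0x26 blk=9 s=1: VC-HIT | VC [17, 4]
  [7] addr=0x46 blk=17 s=1: VC-HIT | VC [9, 4]
  [8] addr=0x11 blk=4 s=0: VC-HIT | VC [9, 8]
  [9] addr=0x26 blk=9 s=1: VC-HIT | VC [17, 8]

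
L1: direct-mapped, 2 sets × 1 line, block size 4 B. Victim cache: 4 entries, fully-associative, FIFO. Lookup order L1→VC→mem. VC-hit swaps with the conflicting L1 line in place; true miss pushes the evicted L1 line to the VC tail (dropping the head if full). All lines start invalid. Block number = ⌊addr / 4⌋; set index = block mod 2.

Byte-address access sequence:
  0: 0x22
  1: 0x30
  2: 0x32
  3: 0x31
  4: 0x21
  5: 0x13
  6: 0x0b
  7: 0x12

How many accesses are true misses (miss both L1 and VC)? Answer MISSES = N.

0: 0x22 (blk 8, set 0) → MISS  vc=[]
1: 0x30 (blk 12, set 0) → MISS  vc=[8]
2: 0x32 (blk 12, set 0) → L1-HIT  vc=[8]
3: 0x31 (blk 12, set 0) → L1-HIT  vc=[8]
4: 0x21 (blk 8, set 0) → VC-HIT  vc=[12]
5: 0x13 (blk 4, set 0) → MISS  vc=[12, 8]
6: 0xb (blk 2, set 0) → MISS  vc=[12, 8, 4]
7: 0x12 (blk 4, set 0) → VC-HIT  vc=[12, 8, 2]

MISSES = 4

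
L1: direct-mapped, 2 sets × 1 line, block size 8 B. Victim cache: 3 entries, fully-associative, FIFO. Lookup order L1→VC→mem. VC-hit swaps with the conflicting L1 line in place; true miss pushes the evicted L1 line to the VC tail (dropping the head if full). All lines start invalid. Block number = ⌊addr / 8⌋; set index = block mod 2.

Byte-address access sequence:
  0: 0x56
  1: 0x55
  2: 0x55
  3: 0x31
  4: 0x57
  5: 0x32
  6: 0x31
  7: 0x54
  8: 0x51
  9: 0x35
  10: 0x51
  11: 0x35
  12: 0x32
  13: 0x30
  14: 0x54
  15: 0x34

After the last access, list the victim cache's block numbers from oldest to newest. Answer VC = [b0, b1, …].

VC = [10]

0: 0x56 (blk 10, set 0) → MISS  vc=[]
1: 0x55 (blk 10, set 0) → L1-HIT  vc=[]
2: 0x55 (blk 10, set 0) → L1-HIT  vc=[]
3: 0x31 (blk 6, set 0) → MISS  vc=[10]
4: 0x57 (blk 10, set 0) → VC-HIT  vc=[6]
5: 0x32 (blk 6, set 0) → VC-HIT  vc=[10]
6: 0x31 (blk 6, set 0) → L1-HIT  vc=[10]
7: 0x54 (blk 10, set 0) → VC-HIT  vc=[6]
8: 0x51 (blk 10, set 0) → L1-HIT  vc=[6]
9: 0x35 (blk 6, set 0) → VC-HIT  vc=[10]
10: 0x51 (blk 10, set 0) → VC-HIT  vc=[6]
11: 0x35 (blk 6, set 0) → VC-HIT  vc=[10]
12: 0x32 (blk 6, set 0) → L1-HIT  vc=[10]
13: 0x30 (blk 6, set 0) → L1-HIT  vc=[10]
14: 0x54 (blk 10, set 0) → VC-HIT  vc=[6]
15: 0x34 (blk 6, set 0) → VC-HIT  vc=[10]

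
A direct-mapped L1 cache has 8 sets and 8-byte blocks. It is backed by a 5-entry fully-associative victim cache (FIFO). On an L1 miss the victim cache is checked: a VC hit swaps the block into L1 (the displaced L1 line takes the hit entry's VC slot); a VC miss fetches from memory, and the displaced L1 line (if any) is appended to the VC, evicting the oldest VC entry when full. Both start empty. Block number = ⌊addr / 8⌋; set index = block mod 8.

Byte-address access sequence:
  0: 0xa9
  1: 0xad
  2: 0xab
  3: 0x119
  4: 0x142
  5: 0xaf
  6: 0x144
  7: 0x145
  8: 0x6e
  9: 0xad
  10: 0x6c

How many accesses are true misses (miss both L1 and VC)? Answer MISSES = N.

0: 0xa9 (blk 21, set 5) → MISS  vc=[]
1: 0xad (blk 21, set 5) → L1-HIT  vc=[]
2: 0xab (blk 21, set 5) → L1-HIT  vc=[]
3: 0x119 (blk 35, set 3) → MISS  vc=[]
4: 0x142 (blk 40, set 0) → MISS  vc=[]
5: 0xaf (blk 21, set 5) → L1-HIT  vc=[]
6: 0x144 (blk 40, set 0) → L1-HIT  vc=[]
7: 0x145 (blk 40, set 0) → L1-HIT  vc=[]
8: 0x6e (blk 13, set 5) → MISS  vc=[21]
9: 0xad (blk 21, set 5) → VC-HIT  vc=[13]
10: 0x6c (blk 13, set 5) → VC-HIT  vc=[21]

MISSES = 4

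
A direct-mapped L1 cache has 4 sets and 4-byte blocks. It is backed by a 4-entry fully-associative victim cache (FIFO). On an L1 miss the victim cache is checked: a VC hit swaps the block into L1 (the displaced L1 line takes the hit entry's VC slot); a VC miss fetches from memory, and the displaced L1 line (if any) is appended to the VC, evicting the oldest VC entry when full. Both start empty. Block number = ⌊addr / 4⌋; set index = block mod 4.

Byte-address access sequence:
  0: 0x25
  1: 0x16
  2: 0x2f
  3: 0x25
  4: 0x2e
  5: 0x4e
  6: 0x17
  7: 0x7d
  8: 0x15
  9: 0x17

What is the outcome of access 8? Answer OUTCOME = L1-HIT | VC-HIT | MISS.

OUTCOME = L1-HIT

0: 0x25 (blk 9, set 1) → MISS  vc=[]
1: 0x16 (blk 5, set 1) → MISS  vc=[9]
2: 0x2f (blk 11, set 3) → MISS  vc=[9]
3: 0x25 (blk 9, set 1) → VC-HIT  vc=[5]
4: 0x2e (blk 11, set 3) → L1-HIT  vc=[5]
5: 0x4e (blk 19, set 3) → MISS  vc=[5, 11]
6: 0x17 (blk 5, set 1) → VC-HIT  vc=[9, 11]
7: 0x7d (blk 31, set 3) → MISS  vc=[9, 11, 19]
8: 0x15 (blk 5, set 1) → L1-HIT  vc=[9, 11, 19]
9: 0x17 (blk 5, set 1) → L1-HIT  vc=[9, 11, 19]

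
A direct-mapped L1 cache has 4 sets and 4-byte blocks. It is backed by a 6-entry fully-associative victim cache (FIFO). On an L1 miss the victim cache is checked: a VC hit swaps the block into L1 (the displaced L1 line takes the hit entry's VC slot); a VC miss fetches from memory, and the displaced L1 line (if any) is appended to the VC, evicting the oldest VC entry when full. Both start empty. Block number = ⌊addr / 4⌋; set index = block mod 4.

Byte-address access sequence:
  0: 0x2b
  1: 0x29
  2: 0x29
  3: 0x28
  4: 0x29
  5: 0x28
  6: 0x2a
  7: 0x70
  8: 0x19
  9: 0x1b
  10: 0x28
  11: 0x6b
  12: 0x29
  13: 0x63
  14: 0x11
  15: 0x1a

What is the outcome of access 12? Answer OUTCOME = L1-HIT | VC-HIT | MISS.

#0 0x2b→b10/s2 MISS; vc=[]
#1 0x29→b10/s2 L1-HIT; vc=[]
#2 0x29→b10/s2 L1-HIT; vc=[]
#3 0x28→b10/s2 L1-HIT; vc=[]
#4 0x29→b10/s2 L1-HIT; vc=[]
#5 0x28→b10/s2 L1-HIT; vc=[]
#6 0x2a→b10/s2 L1-HIT; vc=[]
#7 0x70→b28/s0 MISS; vc=[]
#8 0x19→b6/s2 MISS; vc=[10]
#9 0x1b→b6/s2 L1-HIT; vc=[10]
#10 0x28→b10/s2 VC-HIT; vc=[6]
#11 0x6b→b26/s2 MISS; vc=[6,10]
#12 0x29→b10/s2 VC-HIT; vc=[6,26]
#13 0x63→b24/s0 MISS; vc=[6,26,28]
#14 0x11→b4/s0 MISS; vc=[6,26,28,24]
#15 0x1a→b6/s2 VC-HIT; vc=[10,26,28,24]

OUTCOME = VC-HIT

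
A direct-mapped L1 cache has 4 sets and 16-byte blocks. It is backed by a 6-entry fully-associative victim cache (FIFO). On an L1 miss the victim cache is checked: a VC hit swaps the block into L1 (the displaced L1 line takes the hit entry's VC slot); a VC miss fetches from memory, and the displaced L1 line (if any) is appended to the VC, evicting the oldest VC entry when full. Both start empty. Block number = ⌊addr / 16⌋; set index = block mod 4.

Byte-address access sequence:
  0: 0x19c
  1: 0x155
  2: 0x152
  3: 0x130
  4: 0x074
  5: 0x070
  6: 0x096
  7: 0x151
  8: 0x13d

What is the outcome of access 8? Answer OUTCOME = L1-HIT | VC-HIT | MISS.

#0 0x19c→b25/s1 MISS; vc=[]
#1 0x155→b21/s1 MISS; vc=[25]
#2 0x152→b21/s1 L1-HIT; vc=[25]
#3 0x130→b19/s3 MISS; vc=[25]
#4 0x74→b7/s3 MISS; vc=[25,19]
#5 0x70→b7/s3 L1-HIT; vc=[25,19]
#6 0x96→b9/s1 MISS; vc=[25,19,21]
#7 0x151→b21/s1 VC-HIT; vc=[25,19,9]
#8 0x13d→b19/s3 VC-HIT; vc=[25,7,9]

OUTCOME = VC-HIT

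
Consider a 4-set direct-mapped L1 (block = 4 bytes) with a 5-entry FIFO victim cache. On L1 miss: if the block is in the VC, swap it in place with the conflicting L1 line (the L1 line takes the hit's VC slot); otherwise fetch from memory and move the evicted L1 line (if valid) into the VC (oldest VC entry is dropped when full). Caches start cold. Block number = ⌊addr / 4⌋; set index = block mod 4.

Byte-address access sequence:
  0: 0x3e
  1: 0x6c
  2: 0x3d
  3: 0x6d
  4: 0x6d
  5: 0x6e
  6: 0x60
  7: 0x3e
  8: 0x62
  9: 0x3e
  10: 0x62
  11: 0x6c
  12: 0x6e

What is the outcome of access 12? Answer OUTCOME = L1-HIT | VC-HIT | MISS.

0: 0x3e (blk 15, set 3) → MISS  vc=[]
1: 0x6c (blk 27, set 3) → MISS  vc=[15]
2: 0x3d (blk 15, set 3) → VC-HIT  vc=[27]
3: 0x6d (blk 27, set 3) → VC-HIT  vc=[15]
4: 0x6d (blk 27, set 3) → L1-HIT  vc=[15]
5: 0x6e (blk 27, set 3) → L1-HIT  vc=[15]
6: 0x60 (blk 24, set 0) → MISS  vc=[15]
7: 0x3e (blk 15, set 3) → VC-HIT  vc=[27]
8: 0x62 (blk 24, set 0) → L1-HIT  vc=[27]
9: 0x3e (blk 15, set 3) → L1-HIT  vc=[27]
10: 0x62 (blk 24, set 0) → L1-HIT  vc=[27]
11: 0x6c (blk 27, set 3) → VC-HIT  vc=[15]
12: 0x6e (blk 27, set 3) → L1-HIT  vc=[15]

OUTCOME = L1-HIT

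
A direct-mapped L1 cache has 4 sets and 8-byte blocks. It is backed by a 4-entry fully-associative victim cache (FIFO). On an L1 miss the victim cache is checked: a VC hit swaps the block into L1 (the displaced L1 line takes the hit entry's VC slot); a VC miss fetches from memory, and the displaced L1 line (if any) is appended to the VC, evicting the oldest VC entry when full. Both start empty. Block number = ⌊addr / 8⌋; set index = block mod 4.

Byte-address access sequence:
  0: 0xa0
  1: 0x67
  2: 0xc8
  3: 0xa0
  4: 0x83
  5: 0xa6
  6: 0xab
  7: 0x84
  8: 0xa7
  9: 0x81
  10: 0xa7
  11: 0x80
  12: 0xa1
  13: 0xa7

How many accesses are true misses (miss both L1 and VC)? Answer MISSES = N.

MISSES = 5

  [0] addr=0xa0 blk=20 s=0: MISS | VC []
  [1] addr=0x67 blk=12 s=0: MISS | VC [20]
  [2] addr=0xc8 blk=25 s=1: MISS | VC [20]
  [3] addr=0xa0 blk=20 s=0: VC-HIT | VC [12]
  [4] addr=0x83 blk=16 s=0: MISS | VC [12, 20]
  [5] addr=0xa6 blk=20 s=0: VC-HIT | VC [12, 16]
  [6] addr=0xab blk=21 s=1: MISS | VC [12, 16, 25]
  [7] addr=0x84 blk=16 s=0: VC-HIT | VC [12, 20, 25]
  [8] addr=0xa7 blk=20 s=0: VC-HIT | VC [12, 16, 25]
  [9] addr=0x81 blk=16 s=0: VC-HIT | VC [12, 20, 25]
  [10] addr=0xa7 blk=20 s=0: VC-HIT | VC [12, 16, 25]
  [11] addr=0x80 blk=16 s=0: VC-HIT | VC [12, 20, 25]
  [12] addr=0xa1 blk=20 s=0: VC-HIT | VC [12, 16, 25]
  [13] addr=0xa7 blk=20 s=0: L1-HIT | VC [12, 16, 25]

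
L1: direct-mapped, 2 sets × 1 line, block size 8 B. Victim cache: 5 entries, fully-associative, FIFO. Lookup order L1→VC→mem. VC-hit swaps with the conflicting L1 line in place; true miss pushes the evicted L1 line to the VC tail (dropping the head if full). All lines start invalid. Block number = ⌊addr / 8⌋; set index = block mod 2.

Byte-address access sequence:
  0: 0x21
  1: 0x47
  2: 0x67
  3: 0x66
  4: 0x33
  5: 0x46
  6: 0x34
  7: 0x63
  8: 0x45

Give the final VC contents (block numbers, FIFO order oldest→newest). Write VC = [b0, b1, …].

0: 0x21 (blk 4, set 0) → MISS  vc=[]
1: 0x47 (blk 8, set 0) → MISS  vc=[4]
2: 0x67 (blk 12, set 0) → MISS  vc=[4, 8]
3: 0x66 (blk 12, set 0) → L1-HIT  vc=[4, 8]
4: 0x33 (blk 6, set 0) → MISS  vc=[4, 8, 12]
5: 0x46 (blk 8, set 0) → VC-HIT  vc=[4, 6, 12]
6: 0x34 (blk 6, set 0) → VC-HIT  vc=[4, 8, 12]
7: 0x63 (blk 12, set 0) → VC-HIT  vc=[4, 8, 6]
8: 0x45 (blk 8, set 0) → VC-HIT  vc=[4, 12, 6]

VC = [4, 12, 6]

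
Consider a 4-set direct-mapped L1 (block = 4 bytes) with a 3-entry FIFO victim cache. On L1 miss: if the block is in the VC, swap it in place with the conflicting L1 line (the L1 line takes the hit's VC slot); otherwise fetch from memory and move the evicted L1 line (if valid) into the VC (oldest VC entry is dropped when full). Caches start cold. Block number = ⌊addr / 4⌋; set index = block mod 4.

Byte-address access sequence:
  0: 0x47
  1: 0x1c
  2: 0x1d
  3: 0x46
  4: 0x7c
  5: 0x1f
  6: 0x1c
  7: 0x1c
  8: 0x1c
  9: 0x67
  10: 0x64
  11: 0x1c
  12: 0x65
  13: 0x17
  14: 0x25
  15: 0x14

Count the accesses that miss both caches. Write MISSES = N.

MISSES = 6

  [0] addr=0x47 blk=17 s=1: MISS | VC []
  [1] addr=0x1c blk=7 s=3: MISS | VC []
  [2] addr=0x1d blk=7 s=3: L1-HIT | VC []
  [3] addr=0x46 blk=17 s=1: L1-HIT | VC []
  [4] addr=0x7c blk=31 s=3: MISS | VC [7]
  [5] addr=0x1f blk=7 s=3: VC-HIT | VC [31]
  [6] addr=0x1c blk=7 s=3: L1-HIT | VC [31]
  [7] addr=0x1c blk=7 s=3: L1-HIT | VC [31]
  [8] addr=0x1c blk=7 s=3: L1-HIT | VC [31]
  [9] addr=0x67 blk=25 s=1: MISS | VC [31, 17]
  [10] addr=0x64 blk=25 s=1: L1-HIT | VC [31, 17]
  [11] addr=0x1c blk=7 s=3: L1-HIT | VC [31, 17]
  [12] addr=0x65 blk=25 s=1: L1-HIT | VC [31, 17]
  [13] addr=0x17 blk=5 s=1: MISS | VC [31, 17, 25]
  [14] addr=0x25 blk=9 s=1: MISS | VC [17, 25, 5]
  [15] addr=0x14 blk=5 s=1: VC-HIT | VC [17, 25, 9]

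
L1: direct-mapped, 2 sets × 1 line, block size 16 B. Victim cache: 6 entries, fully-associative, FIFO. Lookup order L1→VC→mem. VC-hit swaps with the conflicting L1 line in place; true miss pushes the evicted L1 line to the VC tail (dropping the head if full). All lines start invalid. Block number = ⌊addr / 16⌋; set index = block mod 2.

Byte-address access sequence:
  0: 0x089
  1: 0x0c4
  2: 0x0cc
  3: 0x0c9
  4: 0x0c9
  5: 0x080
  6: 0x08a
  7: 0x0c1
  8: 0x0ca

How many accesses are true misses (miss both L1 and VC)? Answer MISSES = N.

MISSES = 2

  [0] addr=0x89 blk=8 s=0: MISS | VC []
  [1] addr=0xc4 blk=12 s=0: MISS | VC [8]
  [2] addr=0xcc blk=12 s=0: L1-HIT | VC [8]
  [3] addr=0xc9 blk=12 s=0: L1-HIT | VC [8]
  [4] addr=0xc9 blk=12 s=0: L1-HIT | VC [8]
  [5] addr=0x80 blk=8 s=0: VC-HIT | VC [12]
  [6] addr=0x8a blk=8 s=0: L1-HIT | VC [12]
  [7] addr=0xc1 blk=12 s=0: VC-HIT | VC [8]
  [8] addr=0xca blk=12 s=0: L1-HIT | VC [8]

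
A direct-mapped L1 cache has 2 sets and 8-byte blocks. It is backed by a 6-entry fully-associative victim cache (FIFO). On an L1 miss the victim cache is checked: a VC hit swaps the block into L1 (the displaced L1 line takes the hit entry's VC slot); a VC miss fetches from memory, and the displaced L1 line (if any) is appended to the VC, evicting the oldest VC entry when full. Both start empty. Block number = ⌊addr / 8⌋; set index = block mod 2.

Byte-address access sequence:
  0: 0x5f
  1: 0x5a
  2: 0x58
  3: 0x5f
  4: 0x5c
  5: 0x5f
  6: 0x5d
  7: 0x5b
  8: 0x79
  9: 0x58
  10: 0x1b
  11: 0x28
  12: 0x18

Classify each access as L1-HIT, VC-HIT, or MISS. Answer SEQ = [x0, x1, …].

  [0] addr=0x5f blk=11 s=1: MISS | VC []
  [1] addr=0x5a blk=11 s=1: L1-HIT | VC []
  [2] addr=0x58 blk=11 s=1: L1-HIT | VC []
  [3] addr=0x5f blk=11 s=1: L1-HIT | VC []
  [4] addr=0x5c blk=11 s=1: L1-HIT | VC []
  [5] addr=0x5f blk=11 s=1: L1-HIT | VC []
  [6] addr=0x5d blk=11 s=1: L1-HIT | VC []
  [7] addr=0x5b blk=11 s=1: L1-HIT | VC []
  [8] addr=0x79 blk=15 s=1: MISS | VC [11]
  [9] addr=0x58 blk=11 s=1: VC-HIT | VC [15]
  [10] addr=0x1b blk=3 s=1: MISS | VC [15, 11]
  [11] addr=0x28 blk=5 s=1: MISS | VC [15, 11, 3]
  [12] addr=0x18 blk=3 s=1: VC-HIT | VC [15, 11, 5]

SEQ = [MISS, L1-HIT, L1-HIT, L1-HIT, L1-HIT, L1-HIT, L1-HIT, L1-HIT, MISS, VC-HIT, MISS, MISS, VC-HIT]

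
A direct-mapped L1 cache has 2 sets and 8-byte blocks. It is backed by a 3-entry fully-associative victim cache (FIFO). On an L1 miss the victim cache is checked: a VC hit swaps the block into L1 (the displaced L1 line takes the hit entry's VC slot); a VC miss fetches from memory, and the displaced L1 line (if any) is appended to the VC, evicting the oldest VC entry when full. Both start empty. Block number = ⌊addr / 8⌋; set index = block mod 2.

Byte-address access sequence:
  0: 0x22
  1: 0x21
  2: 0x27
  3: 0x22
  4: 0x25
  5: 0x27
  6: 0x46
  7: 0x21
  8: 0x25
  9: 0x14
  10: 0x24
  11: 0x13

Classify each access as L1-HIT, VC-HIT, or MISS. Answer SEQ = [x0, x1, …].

#0 0x22→b4/s0 MISS; vc=[]
#1 0x21→b4/s0 L1-HIT; vc=[]
#2 0x27→b4/s0 L1-HIT; vc=[]
#3 0x22→b4/s0 L1-HIT; vc=[]
#4 0x25→b4/s0 L1-HIT; vc=[]
#5 0x27→b4/s0 L1-HIT; vc=[]
#6 0x46→b8/s0 MISS; vc=[4]
#7 0x21→b4/s0 VC-HIT; vc=[8]
#8 0x25→b4/s0 L1-HIT; vc=[8]
#9 0x14→b2/s0 MISS; vc=[8,4]
#10 0x24→b4/s0 VC-HIT; vc=[8,2]
#11 0x13→b2/s0 VC-HIT; vc=[8,4]

SEQ = [MISS, L1-HIT, L1-HIT, L1-HIT, L1-HIT, L1-HIT, MISS, VC-HIT, L1-HIT, MISS, VC-HIT, VC-HIT]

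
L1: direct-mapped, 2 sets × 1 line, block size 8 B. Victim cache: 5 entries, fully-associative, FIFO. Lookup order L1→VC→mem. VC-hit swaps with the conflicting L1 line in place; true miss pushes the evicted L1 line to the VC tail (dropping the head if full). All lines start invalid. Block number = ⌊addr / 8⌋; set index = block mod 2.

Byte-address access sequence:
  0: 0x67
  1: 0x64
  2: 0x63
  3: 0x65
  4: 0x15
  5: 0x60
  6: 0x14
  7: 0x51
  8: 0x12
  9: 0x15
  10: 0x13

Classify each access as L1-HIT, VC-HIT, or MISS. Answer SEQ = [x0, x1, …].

0: 0x67 (blk 12, set 0) → MISS  vc=[]
1: 0x64 (blk 12, set 0) → L1-HIT  vc=[]
2: 0x63 (blk 12, set 0) → L1-HIT  vc=[]
3: 0x65 (blk 12, set 0) → L1-HIT  vc=[]
4: 0x15 (blk 2, set 0) → MISS  vc=[12]
5: 0x60 (blk 12, set 0) → VC-HIT  vc=[2]
6: 0x14 (blk 2, set 0) → VC-HIT  vc=[12]
7: 0x51 (blk 10, set 0) → MISS  vc=[12, 2]
8: 0x12 (blk 2, set 0) → VC-HIT  vc=[12, 10]
9: 0x15 (blk 2, set 0) → L1-HIT  vc=[12, 10]
10: 0x13 (blk 2, set 0) → L1-HIT  vc=[12, 10]

SEQ = [MISS, L1-HIT, L1-HIT, L1-HIT, MISS, VC-HIT, VC-HIT, MISS, VC-HIT, L1-HIT, L1-HIT]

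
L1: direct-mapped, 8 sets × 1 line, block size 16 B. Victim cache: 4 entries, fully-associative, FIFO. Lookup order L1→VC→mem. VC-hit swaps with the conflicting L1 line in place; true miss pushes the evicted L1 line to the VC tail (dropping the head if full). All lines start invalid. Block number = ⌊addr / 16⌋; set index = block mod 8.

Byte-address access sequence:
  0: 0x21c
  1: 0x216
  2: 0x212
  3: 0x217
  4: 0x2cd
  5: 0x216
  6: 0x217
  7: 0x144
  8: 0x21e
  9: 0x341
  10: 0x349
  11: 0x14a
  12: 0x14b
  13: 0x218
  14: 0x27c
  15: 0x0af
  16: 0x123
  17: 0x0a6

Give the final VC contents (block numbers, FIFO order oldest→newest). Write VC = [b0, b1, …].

#0 0x21c→b33/s1 MISS; vc=[]
#1 0x216→b33/s1 L1-HIT; vc=[]
#2 0x212→b33/s1 L1-HIT; vc=[]
#3 0x217→b33/s1 L1-HIT; vc=[]
#4 0x2cd→b44/s4 MISS; vc=[]
#5 0x216→b33/s1 L1-HIT; vc=[]
#6 0x217→b33/s1 L1-HIT; vc=[]
#7 0x144→b20/s4 MISS; vc=[44]
#8 0x21e→b33/s1 L1-HIT; vc=[44]
#9 0x341→b52/s4 MISS; vc=[44,20]
#10 0x349→b52/s4 L1-HIT; vc=[44,20]
#11 0x14a→b20/s4 VC-HIT; vc=[44,52]
#12 0x14b→b20/s4 L1-HIT; vc=[44,52]
#13 0x218→b33/s1 L1-HIT; vc=[44,52]
#14 0x27c→b39/s7 MISS; vc=[44,52]
#15 0xaf→b10/s2 MISS; vc=[44,52]
#16 0x123→b18/s2 MISS; vc=[44,52,10]
#17 0xa6→b10/s2 VC-HIT; vc=[44,52,18]

VC = [44, 52, 18]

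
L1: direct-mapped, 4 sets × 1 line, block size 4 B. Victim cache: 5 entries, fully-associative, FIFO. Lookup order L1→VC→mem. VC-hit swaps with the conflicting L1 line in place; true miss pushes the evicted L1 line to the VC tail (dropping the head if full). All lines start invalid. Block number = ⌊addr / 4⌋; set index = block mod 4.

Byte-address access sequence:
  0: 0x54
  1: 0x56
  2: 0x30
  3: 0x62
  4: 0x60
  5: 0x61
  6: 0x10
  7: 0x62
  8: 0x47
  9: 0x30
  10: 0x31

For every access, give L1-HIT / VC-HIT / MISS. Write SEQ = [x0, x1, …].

SEQ = [MISS, L1-HIT, MISS, MISS, L1-HIT, L1-HIT, MISS, VC-HIT, MISS, VC-HIT, L1-HIT]

0: 0x54 (blk 21, set 1) → MISS  vc=[]
1: 0x56 (blk 21, set 1) → L1-HIT  vc=[]
2: 0x30 (blk 12, set 0) → MISS  vc=[]
3: 0x62 (blk 24, set 0) → MISS  vc=[12]
4: 0x60 (blk 24, set 0) → L1-HIT  vc=[12]
5: 0x61 (blk 24, set 0) → L1-HIT  vc=[12]
6: 0x10 (blk 4, set 0) → MISS  vc=[12, 24]
7: 0x62 (blk 24, set 0) → VC-HIT  vc=[12, 4]
8: 0x47 (blk 17, set 1) → MISS  vc=[12, 4, 21]
9: 0x30 (blk 12, set 0) → VC-HIT  vc=[24, 4, 21]
10: 0x31 (blk 12, set 0) → L1-HIT  vc=[24, 4, 21]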